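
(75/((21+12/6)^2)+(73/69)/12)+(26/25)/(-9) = 6051/52900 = 0.11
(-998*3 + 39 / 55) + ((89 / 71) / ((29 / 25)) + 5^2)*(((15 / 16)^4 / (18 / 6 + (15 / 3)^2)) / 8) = -1244007133799289 / 415610961920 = -2993.20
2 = 2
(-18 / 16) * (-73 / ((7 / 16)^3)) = 980.71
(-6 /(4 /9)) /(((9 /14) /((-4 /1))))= 84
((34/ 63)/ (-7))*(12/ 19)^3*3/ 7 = -19584/ 2352637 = -0.01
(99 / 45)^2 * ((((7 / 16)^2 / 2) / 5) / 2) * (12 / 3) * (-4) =-0.74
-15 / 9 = -5 / 3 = -1.67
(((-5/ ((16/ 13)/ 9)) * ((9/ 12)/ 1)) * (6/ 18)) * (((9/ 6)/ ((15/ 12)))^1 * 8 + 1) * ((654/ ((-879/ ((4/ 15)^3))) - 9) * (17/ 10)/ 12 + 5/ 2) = -99992806849/ 843840000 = -118.50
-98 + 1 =-97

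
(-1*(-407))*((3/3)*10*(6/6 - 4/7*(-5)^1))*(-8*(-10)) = 8791200/7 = 1255885.71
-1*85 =-85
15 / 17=0.88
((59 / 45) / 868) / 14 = 59 / 546840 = 0.00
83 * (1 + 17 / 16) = 2739 / 16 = 171.19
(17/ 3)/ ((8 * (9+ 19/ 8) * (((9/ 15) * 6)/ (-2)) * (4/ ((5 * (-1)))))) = 425/ 9828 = 0.04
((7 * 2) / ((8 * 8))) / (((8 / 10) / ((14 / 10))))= 49 / 128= 0.38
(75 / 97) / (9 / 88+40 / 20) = 1320 / 3589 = 0.37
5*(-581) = -2905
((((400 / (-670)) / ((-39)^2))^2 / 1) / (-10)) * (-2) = 320 / 10385036649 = 0.00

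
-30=-30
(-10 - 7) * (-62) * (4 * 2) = 8432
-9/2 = -4.50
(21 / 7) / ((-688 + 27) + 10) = -1 / 217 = -0.00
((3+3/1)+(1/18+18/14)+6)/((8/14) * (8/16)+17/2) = 41/27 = 1.52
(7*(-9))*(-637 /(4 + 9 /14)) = 43218 /5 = 8643.60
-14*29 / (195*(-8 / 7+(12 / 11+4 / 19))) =-10241 / 780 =-13.13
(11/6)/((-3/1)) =-11/18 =-0.61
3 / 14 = 0.21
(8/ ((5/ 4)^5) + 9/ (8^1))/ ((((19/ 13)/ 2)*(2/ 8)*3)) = 1217593/ 178125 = 6.84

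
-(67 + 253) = -320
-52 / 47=-1.11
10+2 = 12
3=3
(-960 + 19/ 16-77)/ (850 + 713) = -0.66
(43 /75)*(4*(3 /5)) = 172 /125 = 1.38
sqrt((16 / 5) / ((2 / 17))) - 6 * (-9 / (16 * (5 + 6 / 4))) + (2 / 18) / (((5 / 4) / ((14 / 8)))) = 5.89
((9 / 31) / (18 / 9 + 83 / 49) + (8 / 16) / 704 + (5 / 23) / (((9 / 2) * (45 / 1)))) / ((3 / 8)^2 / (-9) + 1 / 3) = 1183042733 / 4676106402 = 0.25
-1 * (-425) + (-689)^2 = 475146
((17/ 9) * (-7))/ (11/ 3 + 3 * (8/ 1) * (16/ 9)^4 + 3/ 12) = -115668/ 2131415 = -0.05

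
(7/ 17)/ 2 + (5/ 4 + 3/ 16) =447/ 272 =1.64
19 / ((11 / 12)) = 228 / 11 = 20.73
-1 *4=-4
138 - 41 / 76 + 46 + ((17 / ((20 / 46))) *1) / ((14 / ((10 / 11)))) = 1088469 / 5852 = 186.00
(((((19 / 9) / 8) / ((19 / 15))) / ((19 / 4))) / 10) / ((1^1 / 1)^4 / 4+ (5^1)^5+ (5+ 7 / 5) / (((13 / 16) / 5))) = 13 / 9379977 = 0.00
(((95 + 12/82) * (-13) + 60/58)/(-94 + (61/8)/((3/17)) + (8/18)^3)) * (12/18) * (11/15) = 20948436432/1757966225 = 11.92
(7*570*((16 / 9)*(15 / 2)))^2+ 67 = 2830240067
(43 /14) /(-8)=-43 /112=-0.38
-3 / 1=-3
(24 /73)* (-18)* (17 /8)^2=-7803 /292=-26.72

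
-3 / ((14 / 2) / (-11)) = 33 / 7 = 4.71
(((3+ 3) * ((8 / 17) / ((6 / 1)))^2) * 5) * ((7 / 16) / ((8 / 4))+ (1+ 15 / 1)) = 865 / 289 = 2.99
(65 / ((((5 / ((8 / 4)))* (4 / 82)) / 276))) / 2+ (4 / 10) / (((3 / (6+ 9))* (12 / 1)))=441325 / 6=73554.17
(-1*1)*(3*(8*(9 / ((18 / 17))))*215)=-43860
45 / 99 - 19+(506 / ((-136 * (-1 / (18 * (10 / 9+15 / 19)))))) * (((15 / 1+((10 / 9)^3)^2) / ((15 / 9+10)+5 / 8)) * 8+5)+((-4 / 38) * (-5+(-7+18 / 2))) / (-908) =16997294024165254 / 8429598276363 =2016.38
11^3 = 1331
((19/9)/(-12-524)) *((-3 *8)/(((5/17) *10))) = 323/10050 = 0.03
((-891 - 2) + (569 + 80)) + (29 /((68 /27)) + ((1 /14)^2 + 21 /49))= -193299 /833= -232.05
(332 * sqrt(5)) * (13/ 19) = 507.94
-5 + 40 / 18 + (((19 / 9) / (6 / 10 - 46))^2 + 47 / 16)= 10810903 / 66781584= 0.16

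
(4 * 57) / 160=57 / 40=1.42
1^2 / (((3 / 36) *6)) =2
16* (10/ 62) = 80/ 31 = 2.58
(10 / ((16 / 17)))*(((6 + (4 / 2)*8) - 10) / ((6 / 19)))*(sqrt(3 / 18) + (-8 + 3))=-8075 / 4 + 1615*sqrt(6) / 24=-1853.92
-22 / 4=-11 / 2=-5.50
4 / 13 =0.31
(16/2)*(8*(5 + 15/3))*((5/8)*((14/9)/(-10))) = -560/9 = -62.22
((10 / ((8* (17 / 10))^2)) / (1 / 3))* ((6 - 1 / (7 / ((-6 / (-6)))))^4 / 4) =1059660375 / 22204448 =47.72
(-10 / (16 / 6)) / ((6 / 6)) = -3.75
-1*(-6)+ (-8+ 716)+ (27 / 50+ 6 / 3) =35827 / 50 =716.54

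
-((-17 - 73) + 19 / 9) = 791 / 9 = 87.89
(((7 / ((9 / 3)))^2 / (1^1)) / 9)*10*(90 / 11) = 4900 / 99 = 49.49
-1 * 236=-236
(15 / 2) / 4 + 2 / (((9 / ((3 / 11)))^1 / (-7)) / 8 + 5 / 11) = -8611 / 664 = -12.97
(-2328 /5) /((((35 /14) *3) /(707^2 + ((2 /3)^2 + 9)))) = -6982022752 /225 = -31031212.23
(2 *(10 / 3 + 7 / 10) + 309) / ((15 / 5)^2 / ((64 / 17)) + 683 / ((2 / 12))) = 304384 / 3936375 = 0.08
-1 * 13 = -13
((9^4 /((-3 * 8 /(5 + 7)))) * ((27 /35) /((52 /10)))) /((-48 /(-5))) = -295245 /5824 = -50.69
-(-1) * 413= 413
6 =6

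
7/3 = 2.33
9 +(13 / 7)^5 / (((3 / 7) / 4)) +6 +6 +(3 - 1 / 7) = 1657015 / 7203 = 230.05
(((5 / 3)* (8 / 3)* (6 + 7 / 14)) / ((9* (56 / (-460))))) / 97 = -14950 / 54999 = -0.27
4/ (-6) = -2/ 3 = -0.67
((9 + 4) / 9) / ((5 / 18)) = 26 / 5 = 5.20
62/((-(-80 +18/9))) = 31/39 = 0.79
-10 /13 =-0.77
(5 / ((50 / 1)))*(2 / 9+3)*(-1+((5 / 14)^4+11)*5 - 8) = 17112523 / 1152480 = 14.85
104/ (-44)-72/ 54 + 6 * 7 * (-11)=-15368/ 33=-465.70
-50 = -50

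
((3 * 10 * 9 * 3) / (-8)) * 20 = -2025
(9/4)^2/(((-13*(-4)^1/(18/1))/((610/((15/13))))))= 14823/16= 926.44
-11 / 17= -0.65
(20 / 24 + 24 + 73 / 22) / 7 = 929 / 231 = 4.02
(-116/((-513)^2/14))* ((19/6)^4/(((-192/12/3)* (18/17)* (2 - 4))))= -1245811/22674816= -0.05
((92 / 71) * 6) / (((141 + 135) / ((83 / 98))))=83 / 3479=0.02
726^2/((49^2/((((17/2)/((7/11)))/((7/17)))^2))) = 1331662916529/5764801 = 230998.94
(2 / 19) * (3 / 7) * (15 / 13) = 90 / 1729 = 0.05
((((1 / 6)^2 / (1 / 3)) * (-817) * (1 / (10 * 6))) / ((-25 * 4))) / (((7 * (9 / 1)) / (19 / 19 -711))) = -58007 / 453600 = -0.13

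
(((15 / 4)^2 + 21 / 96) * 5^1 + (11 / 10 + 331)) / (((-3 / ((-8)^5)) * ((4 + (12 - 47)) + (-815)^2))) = 1437184 / 216585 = 6.64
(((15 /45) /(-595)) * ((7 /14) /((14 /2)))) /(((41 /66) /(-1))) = 11 /170765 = 0.00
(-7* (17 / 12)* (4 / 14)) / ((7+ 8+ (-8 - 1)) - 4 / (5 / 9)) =85 / 36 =2.36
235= 235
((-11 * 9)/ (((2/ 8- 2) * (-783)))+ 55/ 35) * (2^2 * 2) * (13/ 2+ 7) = 32868/ 203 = 161.91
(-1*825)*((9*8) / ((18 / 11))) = -36300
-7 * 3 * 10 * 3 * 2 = -1260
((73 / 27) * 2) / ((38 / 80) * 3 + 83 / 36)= 5840 / 4029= 1.45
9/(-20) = -0.45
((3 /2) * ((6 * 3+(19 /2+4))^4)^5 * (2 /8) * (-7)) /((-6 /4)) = 6790613759064448017536784535660985607 /4194304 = 1619008483663665775665470000000.00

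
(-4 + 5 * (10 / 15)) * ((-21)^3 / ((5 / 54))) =333396 / 5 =66679.20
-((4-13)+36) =-27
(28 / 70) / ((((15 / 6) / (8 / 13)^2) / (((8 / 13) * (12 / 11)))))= 24576 / 604175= 0.04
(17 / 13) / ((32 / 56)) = 119 / 52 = 2.29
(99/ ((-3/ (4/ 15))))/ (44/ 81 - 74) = 1782/ 14875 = 0.12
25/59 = 0.42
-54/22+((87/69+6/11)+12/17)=248/4301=0.06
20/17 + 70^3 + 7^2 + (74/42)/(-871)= 106670422594/310947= 343050.17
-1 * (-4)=4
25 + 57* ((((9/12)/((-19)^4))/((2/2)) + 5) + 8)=21015985/27436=766.00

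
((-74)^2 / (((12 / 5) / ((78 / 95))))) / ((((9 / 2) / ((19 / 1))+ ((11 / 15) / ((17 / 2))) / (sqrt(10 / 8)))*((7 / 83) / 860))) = 14868809936370000 / 164776787-2166505465238400*sqrt(5) / 164776787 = 60835974.68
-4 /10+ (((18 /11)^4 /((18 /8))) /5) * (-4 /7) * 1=-391598 /512435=-0.76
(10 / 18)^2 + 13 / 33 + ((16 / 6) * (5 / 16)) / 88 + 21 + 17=551879 / 14256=38.71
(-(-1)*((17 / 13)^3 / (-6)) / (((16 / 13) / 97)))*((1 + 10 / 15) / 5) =-476561 / 48672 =-9.79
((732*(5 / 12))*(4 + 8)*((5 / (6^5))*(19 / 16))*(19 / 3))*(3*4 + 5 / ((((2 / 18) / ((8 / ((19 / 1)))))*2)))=492575 / 1296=380.07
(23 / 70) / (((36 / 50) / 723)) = 329.94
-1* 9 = -9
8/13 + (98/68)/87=24301/38454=0.63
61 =61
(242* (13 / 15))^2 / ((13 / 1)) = 761332 / 225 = 3383.70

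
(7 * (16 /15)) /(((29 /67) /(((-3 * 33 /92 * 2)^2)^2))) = 15017317623 /40576945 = 370.09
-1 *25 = -25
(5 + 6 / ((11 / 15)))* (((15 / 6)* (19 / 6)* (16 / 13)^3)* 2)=28211200 / 72501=389.11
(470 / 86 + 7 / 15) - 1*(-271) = 178621 / 645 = 276.93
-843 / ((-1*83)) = 843 / 83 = 10.16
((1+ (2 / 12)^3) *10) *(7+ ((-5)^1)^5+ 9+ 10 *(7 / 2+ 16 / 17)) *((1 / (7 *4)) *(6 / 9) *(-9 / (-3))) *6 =-1345865 / 102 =-13194.75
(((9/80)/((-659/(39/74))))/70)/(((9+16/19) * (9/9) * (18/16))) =-741/6383469400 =-0.00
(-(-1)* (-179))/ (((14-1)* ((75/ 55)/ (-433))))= 852577/ 195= 4372.19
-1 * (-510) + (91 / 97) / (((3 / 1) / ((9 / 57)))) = 940021 / 1843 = 510.05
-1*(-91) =91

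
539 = 539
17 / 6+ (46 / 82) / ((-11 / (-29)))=11669 / 2706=4.31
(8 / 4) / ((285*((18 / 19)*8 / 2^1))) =0.00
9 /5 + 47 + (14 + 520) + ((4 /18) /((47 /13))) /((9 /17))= 11095808 /19035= 582.92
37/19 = 1.95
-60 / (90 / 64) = -128 / 3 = -42.67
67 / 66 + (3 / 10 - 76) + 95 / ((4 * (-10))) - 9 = -113599 / 1320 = -86.06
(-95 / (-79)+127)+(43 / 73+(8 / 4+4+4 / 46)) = 17890423 / 132641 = 134.88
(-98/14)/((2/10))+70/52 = -33.65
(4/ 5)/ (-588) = -1/ 735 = -0.00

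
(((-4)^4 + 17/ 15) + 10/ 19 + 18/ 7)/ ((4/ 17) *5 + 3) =8825737/ 141645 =62.31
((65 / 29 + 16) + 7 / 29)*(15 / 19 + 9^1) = 99696 / 551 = 180.94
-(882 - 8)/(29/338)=-295412/29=-10186.62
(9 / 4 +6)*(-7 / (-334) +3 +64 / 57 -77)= -15257407 / 25384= -601.06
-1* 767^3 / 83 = -451217663 / 83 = -5436357.39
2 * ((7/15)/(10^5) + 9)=13500007/750000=18.00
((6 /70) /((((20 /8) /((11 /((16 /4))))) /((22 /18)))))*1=0.12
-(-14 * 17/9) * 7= 1666/9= 185.11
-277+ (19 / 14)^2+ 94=-35507 / 196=-181.16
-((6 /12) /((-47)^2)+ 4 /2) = -8837 /4418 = -2.00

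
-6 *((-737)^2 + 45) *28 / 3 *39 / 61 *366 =-7118276256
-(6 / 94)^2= -9 / 2209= -0.00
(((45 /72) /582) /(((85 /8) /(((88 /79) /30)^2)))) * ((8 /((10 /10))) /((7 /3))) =7744 /16208969175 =0.00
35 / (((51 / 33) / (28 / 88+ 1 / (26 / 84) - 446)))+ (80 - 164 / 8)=-2201318 / 221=-9960.71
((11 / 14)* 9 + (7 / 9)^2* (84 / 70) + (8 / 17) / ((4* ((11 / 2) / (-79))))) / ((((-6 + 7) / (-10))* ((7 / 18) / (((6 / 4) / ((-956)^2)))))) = -2158579 / 8374395568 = -0.00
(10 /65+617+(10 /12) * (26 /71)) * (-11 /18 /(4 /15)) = -11754490 /8307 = -1415.01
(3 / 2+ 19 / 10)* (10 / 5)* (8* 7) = 1904 / 5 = 380.80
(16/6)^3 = 512/27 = 18.96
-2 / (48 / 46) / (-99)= 23 / 1188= 0.02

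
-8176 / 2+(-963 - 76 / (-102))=-257563 / 51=-5050.25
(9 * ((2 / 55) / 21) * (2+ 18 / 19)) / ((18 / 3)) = 8 / 1045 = 0.01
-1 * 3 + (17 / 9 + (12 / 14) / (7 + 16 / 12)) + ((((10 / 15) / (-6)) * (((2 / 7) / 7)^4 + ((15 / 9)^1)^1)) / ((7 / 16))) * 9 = -43743367588 / 9079561575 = -4.82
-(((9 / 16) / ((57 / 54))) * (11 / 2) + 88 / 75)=-93577 / 22800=-4.10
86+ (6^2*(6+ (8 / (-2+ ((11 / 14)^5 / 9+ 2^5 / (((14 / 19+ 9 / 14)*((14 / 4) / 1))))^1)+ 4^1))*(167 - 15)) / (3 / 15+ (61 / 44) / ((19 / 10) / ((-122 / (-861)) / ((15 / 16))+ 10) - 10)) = 834590490974144299014 / 764305034770297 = 1091959.95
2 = 2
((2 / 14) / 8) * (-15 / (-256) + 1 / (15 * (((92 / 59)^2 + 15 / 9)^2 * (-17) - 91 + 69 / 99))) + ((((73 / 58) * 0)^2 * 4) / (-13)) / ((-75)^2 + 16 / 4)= 4815753941571 / 4616553138411520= 0.00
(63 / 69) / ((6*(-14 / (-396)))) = 4.30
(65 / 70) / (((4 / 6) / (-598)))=-11661 / 14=-832.93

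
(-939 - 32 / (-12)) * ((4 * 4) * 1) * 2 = -89888 / 3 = -29962.67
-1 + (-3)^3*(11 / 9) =-34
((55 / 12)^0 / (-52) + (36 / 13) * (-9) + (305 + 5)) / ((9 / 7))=11529 / 52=221.71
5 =5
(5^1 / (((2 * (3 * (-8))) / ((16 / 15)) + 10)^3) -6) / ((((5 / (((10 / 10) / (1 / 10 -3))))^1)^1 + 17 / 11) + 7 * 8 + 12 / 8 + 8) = -565961 / 4956350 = -0.11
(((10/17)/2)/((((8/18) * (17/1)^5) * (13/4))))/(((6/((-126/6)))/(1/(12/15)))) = -1575/2510307176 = -0.00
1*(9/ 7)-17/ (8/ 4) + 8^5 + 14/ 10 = 2293353/ 70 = 32762.19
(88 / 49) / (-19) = -88 / 931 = -0.09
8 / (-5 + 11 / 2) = 16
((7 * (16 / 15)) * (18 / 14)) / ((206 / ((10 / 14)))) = 24 / 721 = 0.03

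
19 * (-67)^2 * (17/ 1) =1449947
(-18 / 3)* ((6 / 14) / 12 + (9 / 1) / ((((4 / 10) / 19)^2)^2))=-15394168137 / 56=-274895859.59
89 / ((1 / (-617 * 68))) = -3734084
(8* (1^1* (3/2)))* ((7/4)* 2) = 42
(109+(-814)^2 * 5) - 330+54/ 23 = 76193511/ 23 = 3312761.35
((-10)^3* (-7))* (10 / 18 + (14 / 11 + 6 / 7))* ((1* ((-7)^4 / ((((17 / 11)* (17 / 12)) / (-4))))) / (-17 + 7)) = 7149217600 / 867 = 8245925.72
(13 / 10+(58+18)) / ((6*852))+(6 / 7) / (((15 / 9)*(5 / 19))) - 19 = -30471137 / 1789200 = -17.03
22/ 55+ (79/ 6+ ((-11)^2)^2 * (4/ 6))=293227/ 30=9774.23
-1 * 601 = -601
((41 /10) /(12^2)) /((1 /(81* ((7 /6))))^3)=30755781 /1280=24027.95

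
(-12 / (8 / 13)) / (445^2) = -39 / 396050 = -0.00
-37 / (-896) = 37 / 896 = 0.04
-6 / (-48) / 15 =1 / 120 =0.01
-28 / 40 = -7 / 10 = -0.70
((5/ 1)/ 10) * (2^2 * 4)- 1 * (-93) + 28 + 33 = 162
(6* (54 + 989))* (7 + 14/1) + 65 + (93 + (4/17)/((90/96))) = 33551944/255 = 131576.25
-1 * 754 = -754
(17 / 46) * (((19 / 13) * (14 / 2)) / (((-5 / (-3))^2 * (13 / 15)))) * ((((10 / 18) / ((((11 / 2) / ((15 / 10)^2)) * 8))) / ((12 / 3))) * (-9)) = -549423 / 5472896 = -0.10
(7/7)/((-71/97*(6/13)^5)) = -65.23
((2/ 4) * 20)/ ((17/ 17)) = 10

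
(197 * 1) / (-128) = -1.54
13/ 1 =13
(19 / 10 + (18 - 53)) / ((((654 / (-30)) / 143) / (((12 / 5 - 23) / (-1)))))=4875299 / 1090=4472.75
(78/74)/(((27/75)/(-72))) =-7800/37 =-210.81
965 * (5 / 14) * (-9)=-43425 / 14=-3101.79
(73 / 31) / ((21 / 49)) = 511 / 93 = 5.49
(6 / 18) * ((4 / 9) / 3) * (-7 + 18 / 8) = -19 / 81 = -0.23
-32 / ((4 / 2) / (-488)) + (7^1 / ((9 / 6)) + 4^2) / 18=210847 / 27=7809.15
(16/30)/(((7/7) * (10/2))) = 8/75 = 0.11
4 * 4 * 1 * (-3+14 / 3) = 80 / 3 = 26.67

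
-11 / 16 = -0.69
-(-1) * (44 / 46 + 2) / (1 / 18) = 1224 / 23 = 53.22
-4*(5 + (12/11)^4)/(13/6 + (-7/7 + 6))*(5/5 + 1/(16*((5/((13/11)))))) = -251667939/69251930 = -3.63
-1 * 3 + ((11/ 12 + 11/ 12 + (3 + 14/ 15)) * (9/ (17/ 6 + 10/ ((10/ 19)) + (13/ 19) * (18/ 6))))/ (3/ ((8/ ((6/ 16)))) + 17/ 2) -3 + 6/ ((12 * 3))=-252158453/ 45174570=-5.58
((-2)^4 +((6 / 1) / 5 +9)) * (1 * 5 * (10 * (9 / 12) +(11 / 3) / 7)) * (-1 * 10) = -220735 / 21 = -10511.19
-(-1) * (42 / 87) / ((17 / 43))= 602 / 493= 1.22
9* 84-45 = 711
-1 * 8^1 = -8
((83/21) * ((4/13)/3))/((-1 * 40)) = -83/8190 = -0.01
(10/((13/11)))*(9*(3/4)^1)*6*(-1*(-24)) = 106920/13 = 8224.62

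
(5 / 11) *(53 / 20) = 53 / 44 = 1.20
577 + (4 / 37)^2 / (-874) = 345191973 / 598253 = 577.00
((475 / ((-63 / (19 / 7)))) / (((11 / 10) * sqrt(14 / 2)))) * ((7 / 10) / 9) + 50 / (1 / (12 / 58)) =300 / 29 - 9025 * sqrt(7) / 43659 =9.80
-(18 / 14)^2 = -81 / 49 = -1.65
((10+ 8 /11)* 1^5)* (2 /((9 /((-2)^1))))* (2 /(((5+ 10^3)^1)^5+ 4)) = -944 /101499874059684771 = -0.00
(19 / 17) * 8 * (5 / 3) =14.90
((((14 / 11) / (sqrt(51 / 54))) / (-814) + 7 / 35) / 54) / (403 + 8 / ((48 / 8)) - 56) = 1 / 94050 - 7 * sqrt(34) / 477203430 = 0.00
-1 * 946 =-946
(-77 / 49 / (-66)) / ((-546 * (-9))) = 1 / 206388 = 0.00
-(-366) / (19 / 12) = 4392 / 19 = 231.16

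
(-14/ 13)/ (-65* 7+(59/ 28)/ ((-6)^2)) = 14112/ 5961553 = 0.00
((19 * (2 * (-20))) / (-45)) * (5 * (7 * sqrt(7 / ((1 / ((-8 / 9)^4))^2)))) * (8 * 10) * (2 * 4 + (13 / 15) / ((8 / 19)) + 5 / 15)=811677.01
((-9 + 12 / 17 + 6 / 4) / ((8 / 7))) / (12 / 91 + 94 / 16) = -147147 / 148682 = -0.99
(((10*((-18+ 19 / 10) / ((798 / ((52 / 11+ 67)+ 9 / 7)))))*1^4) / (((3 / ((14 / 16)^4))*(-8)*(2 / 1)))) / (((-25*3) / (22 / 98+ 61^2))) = -152818141 / 17121280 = -8.93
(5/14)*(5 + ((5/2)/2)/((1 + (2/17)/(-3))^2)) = 305125/134456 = 2.27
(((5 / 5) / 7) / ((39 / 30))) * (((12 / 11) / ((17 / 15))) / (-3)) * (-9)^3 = 437400 / 17017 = 25.70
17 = 17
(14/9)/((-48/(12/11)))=-7/198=-0.04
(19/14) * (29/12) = 551/168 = 3.28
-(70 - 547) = 477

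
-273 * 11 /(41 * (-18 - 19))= 1.98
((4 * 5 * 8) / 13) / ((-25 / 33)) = -1056 / 65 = -16.25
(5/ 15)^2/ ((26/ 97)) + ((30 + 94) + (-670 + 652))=24901/ 234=106.41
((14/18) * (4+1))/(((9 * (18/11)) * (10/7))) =539/2916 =0.18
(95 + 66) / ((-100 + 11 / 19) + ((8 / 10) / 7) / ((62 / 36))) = -3319015 / 2048197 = -1.62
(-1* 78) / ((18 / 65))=-845 / 3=-281.67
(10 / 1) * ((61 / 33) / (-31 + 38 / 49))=-29890 / 48873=-0.61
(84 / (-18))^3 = -2744 / 27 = -101.63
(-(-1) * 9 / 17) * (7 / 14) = 9 / 34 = 0.26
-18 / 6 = -3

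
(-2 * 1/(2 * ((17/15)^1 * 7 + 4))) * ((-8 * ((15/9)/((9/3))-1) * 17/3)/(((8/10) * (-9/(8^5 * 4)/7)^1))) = 3119513600/14499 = 215153.71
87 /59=1.47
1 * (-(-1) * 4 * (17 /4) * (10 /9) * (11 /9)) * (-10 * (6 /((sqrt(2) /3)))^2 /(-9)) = 37400 /9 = 4155.56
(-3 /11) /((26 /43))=-129 /286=-0.45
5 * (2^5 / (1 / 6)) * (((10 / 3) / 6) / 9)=1600 / 27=59.26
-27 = -27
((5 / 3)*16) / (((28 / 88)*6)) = 13.97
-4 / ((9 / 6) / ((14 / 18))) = -56 / 27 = -2.07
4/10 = 2/5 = 0.40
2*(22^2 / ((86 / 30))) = 337.67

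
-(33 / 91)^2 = -1089 / 8281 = -0.13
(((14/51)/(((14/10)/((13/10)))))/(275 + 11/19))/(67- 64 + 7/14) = 247/934626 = 0.00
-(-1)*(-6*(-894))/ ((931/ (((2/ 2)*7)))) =40.33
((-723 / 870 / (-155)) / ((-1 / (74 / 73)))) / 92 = -8917 / 150942100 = -0.00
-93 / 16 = -5.81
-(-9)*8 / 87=24 / 29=0.83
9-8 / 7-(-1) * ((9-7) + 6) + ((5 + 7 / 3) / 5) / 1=1819 / 105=17.32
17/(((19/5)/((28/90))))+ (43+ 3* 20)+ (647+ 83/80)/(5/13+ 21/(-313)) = 1995651943/930240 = 2145.31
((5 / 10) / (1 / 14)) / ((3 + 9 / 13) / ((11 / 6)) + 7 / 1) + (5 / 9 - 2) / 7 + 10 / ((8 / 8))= 858376 / 81207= 10.57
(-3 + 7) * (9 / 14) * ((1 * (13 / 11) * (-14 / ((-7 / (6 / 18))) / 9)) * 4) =208 / 231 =0.90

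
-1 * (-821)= 821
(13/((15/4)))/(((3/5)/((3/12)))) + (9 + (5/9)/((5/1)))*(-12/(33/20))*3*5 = -98257/99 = -992.49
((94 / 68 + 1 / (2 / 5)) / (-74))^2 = 1089 / 395641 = 0.00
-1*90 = -90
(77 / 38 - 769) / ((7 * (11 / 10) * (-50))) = 5829 / 2926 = 1.99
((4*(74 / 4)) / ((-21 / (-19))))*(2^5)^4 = 1474297856 / 21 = 70204659.81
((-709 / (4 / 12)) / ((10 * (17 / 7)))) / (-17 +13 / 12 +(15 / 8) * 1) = 178668 / 28645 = 6.24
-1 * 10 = -10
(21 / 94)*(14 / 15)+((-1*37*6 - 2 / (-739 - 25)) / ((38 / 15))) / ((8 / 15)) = -4478268353 / 27290080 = -164.10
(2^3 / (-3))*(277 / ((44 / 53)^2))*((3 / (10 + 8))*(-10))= 3890465 / 2178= 1786.26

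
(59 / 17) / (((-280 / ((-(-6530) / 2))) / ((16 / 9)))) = -77054 / 1071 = -71.95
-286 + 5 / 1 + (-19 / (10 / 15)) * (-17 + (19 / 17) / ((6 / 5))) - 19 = 10741 / 68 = 157.96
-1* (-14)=14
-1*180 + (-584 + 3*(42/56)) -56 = -3271/4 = -817.75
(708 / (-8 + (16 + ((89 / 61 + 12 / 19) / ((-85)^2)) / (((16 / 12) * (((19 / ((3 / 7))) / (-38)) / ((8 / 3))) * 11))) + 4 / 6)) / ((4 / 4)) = 11606052150 / 142069579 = 81.69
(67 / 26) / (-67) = -1 / 26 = -0.04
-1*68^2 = -4624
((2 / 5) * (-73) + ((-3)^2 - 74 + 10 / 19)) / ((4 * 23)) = -1.02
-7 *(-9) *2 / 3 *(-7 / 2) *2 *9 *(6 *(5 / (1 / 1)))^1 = -79380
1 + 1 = 2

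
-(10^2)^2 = -10000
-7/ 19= -0.37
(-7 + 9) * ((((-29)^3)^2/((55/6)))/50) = 3568939926/1375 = 2595592.67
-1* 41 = -41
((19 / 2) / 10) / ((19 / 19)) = 19 / 20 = 0.95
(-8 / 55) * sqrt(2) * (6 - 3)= -24 * sqrt(2) / 55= -0.62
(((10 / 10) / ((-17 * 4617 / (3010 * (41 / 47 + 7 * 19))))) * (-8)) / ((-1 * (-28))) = 5411120 / 3688983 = 1.47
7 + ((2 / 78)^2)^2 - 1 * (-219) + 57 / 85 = 44573067832 / 196642485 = 226.67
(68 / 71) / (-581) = -68 / 41251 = -0.00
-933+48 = -885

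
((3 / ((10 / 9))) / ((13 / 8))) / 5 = 108 / 325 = 0.33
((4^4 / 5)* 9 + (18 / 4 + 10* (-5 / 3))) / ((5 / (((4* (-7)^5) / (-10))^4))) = 8591392896796479371672 / 46875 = 183283048464991559.93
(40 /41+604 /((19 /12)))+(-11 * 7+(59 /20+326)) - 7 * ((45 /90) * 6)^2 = 8902401 /15580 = 571.40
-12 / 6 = -2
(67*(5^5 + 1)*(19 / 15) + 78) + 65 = 1327181 / 5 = 265436.20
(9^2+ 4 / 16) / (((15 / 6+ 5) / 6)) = 65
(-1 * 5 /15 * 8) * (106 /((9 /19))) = -16112 /27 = -596.74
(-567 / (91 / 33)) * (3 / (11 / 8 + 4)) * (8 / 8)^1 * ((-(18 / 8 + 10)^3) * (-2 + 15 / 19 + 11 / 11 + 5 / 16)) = 29246247261 / 1359488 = 21512.69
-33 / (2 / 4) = -66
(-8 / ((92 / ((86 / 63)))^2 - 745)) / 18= -7396 / 63188091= -0.00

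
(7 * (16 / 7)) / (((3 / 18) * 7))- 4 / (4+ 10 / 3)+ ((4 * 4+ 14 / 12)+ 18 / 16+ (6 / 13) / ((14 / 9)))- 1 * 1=738911 / 24024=30.76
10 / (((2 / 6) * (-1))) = -30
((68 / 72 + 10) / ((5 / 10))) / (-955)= -0.02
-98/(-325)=98/325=0.30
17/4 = 4.25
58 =58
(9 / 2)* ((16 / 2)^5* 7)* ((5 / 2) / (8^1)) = 322560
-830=-830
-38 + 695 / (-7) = -961 / 7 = -137.29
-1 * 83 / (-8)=83 / 8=10.38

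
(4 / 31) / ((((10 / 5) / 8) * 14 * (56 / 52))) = 52 / 1519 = 0.03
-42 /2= -21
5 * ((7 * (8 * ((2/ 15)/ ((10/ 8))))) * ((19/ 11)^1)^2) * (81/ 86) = 2183328/ 26015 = 83.93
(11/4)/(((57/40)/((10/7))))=1100/399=2.76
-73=-73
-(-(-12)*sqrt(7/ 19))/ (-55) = 0.13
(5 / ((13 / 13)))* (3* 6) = 90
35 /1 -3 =32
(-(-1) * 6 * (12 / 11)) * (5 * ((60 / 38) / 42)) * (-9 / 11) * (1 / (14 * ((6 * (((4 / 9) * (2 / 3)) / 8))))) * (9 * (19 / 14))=-164025 / 41503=-3.95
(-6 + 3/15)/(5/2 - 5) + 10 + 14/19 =13.06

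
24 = 24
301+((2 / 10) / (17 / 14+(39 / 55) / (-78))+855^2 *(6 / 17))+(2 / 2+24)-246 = 2035805949 / 7888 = 258088.99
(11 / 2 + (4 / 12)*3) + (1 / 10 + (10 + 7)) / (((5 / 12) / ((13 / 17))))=32201 / 850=37.88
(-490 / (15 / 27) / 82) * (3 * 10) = -13230 / 41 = -322.68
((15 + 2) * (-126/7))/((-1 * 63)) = 34/7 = 4.86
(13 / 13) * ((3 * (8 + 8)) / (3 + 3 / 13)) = 104 / 7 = 14.86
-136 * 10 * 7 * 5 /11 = -47600 /11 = -4327.27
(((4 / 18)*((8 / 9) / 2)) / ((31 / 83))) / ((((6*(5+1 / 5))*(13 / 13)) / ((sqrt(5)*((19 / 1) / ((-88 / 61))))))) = -480985*sqrt(5) / 4308876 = -0.25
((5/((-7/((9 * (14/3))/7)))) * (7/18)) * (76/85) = -76/51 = -1.49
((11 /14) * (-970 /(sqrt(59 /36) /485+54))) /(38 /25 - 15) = 60989373225000 /58250738737219 - 388121250 * sqrt(59) /58250738737219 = 1.05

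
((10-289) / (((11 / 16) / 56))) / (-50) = 124992 / 275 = 454.52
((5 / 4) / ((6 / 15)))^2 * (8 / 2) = 625 / 16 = 39.06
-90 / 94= -45 / 47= -0.96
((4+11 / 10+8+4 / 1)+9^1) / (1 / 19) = 4959 / 10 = 495.90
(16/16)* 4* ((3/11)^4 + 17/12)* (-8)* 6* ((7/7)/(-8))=499738/14641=34.13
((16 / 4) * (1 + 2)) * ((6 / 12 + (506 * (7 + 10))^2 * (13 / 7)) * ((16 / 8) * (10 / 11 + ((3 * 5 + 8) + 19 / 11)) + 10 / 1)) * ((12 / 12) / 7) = 7780067642484 / 539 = 14434262787.54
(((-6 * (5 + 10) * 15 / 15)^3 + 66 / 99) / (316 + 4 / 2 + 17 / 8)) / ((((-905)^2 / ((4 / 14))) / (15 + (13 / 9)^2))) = -0.01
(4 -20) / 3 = -16 / 3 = -5.33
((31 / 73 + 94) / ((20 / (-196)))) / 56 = -48251 / 2920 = -16.52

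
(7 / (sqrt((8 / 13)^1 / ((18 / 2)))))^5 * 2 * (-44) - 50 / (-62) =25 / 31 - 7592343759 * sqrt(26) / 32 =-1209797154.85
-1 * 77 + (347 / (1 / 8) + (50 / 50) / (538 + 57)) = 1605906 / 595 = 2699.00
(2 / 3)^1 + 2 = 8 / 3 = 2.67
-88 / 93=-0.95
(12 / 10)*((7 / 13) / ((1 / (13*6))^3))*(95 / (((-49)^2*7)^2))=4161456 / 40353607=0.10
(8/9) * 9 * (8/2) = 32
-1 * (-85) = 85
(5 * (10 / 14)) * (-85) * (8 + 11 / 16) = -295375 / 112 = -2637.28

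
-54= -54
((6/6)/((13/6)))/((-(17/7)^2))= -294/3757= -0.08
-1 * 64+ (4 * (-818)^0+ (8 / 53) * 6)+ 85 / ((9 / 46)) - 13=172841 / 477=362.35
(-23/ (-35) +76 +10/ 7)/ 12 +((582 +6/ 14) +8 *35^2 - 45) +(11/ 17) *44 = 24686327/ 2380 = 10372.41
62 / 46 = 31 / 23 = 1.35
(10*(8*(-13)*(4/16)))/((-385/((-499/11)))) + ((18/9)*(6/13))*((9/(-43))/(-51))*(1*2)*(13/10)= -94809448/3095785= -30.63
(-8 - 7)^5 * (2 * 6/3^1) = -3037500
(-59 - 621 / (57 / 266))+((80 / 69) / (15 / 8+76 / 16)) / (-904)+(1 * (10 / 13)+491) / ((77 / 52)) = -83523037357 / 31819557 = -2624.90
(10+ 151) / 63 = 23 / 9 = 2.56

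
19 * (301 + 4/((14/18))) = 40717/7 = 5816.71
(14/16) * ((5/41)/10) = 7/656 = 0.01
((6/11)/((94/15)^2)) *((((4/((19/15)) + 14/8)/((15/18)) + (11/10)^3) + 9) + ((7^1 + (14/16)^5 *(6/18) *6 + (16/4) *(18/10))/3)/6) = 35860638963/151283630080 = 0.24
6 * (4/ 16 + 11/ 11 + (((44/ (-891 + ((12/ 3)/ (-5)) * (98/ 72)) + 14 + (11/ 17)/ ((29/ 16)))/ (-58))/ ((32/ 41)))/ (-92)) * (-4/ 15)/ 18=-1058949754813/ 9504425998080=-0.11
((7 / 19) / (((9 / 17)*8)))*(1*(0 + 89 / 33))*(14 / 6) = 0.55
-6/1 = -6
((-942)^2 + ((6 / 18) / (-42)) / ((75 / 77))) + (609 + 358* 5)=1201180039 / 1350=889762.99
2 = 2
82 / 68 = 41 / 34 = 1.21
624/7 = 89.14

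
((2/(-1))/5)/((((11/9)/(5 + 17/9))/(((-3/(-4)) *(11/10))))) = -93/50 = -1.86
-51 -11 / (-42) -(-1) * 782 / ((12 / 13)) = 5575 / 7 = 796.43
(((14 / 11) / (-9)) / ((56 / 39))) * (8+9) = -221 / 132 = -1.67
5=5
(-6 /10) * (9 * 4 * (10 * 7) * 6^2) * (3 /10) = -81648 /5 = -16329.60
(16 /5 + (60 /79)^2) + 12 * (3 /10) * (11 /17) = 647854 /106097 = 6.11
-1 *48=-48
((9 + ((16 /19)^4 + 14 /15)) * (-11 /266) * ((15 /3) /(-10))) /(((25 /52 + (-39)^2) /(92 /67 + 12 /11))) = 481623715352 /1378167225441405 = 0.00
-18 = -18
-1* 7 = -7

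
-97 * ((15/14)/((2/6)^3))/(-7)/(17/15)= 589275/1666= 353.71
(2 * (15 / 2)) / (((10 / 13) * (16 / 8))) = 9.75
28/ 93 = 0.30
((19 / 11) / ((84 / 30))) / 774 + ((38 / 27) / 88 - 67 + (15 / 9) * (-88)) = -19099658 / 89397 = -213.65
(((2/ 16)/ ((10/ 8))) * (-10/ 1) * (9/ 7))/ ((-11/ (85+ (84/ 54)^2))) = 7081/ 693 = 10.22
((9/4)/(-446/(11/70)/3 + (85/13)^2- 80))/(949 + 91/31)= -119691/49793948200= -0.00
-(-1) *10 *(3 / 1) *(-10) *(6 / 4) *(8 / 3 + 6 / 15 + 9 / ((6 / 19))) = -14205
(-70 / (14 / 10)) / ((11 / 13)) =-650 / 11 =-59.09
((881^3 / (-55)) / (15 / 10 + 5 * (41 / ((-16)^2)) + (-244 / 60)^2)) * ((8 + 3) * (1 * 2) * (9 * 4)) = -567169281239040 / 1085101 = -522688008.99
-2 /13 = -0.15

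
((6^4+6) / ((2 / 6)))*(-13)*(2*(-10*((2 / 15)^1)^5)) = 722176 / 16875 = 42.80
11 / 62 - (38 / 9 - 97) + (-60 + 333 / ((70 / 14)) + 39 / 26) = 140972 / 1395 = 101.06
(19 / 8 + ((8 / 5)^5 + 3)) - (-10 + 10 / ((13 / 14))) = 4904747 / 325000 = 15.09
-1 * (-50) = 50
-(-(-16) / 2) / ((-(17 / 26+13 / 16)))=1664 / 305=5.46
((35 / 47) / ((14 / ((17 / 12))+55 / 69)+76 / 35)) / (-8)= -1436925 / 198374968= -0.01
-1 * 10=-10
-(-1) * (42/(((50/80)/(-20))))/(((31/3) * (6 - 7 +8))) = -576/31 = -18.58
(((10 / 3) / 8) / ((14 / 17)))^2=7225 / 28224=0.26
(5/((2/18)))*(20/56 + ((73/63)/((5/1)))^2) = 81533/4410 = 18.49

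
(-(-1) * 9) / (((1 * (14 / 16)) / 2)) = 144 / 7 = 20.57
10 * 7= 70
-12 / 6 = -2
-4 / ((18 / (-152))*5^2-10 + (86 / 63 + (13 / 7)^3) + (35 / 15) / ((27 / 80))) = -8446032 / 3638933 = -2.32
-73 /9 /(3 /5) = -365 /27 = -13.52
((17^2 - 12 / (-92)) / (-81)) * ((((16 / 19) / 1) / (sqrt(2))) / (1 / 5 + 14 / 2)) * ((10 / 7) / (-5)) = 1000 * sqrt(2) / 16767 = 0.08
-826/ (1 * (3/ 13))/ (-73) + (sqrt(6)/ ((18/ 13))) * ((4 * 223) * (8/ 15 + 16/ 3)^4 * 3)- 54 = -1088/ 219 + 347703369728 * sqrt(6)/ 151875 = 5607868.86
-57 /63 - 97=-2056 /21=-97.90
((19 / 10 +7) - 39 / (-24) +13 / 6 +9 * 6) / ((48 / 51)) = 136051 / 1920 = 70.86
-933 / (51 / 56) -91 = -18963 / 17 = -1115.47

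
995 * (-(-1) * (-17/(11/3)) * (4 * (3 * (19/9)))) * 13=-16712020/11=-1519274.55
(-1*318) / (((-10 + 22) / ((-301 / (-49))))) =-2279 / 14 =-162.79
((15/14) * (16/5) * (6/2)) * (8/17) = 576/119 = 4.84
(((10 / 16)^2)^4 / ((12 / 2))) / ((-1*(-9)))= 390625 / 905969664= 0.00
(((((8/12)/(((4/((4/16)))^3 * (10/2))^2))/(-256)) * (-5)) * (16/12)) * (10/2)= 1/4831838208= 0.00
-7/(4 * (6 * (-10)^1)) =7/240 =0.03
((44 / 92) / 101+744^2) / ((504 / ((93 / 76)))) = 5694541187 / 4237152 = 1343.95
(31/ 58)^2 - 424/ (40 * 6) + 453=22783649/ 50460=451.52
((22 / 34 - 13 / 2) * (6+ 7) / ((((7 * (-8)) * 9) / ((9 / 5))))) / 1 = 2587 / 9520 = 0.27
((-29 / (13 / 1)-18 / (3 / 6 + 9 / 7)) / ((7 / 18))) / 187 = -72018 / 425425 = -0.17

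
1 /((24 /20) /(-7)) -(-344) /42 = 33 /14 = 2.36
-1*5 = -5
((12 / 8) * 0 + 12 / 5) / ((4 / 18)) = 54 / 5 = 10.80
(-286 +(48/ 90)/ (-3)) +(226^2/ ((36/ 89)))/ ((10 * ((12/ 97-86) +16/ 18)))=-2903053657/ 6677460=-434.75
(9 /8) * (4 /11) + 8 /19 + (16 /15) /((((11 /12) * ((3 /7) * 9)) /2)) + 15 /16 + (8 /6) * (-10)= -4948831 /451440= -10.96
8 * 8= 64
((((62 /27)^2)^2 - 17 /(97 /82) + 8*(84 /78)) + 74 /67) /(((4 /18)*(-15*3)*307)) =-103956686698 /13784255720469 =-0.01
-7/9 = -0.78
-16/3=-5.33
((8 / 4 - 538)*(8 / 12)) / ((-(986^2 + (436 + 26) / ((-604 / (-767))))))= 323744 / 881341107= 0.00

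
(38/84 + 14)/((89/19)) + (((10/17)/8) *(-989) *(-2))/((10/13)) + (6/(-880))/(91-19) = 7163740603/37280320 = 192.16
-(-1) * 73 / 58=73 / 58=1.26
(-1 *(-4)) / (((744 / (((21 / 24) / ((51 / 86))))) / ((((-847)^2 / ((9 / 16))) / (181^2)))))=431880218 / 1398468807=0.31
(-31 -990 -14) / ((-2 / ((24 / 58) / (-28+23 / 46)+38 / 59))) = 6126579 / 18821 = 325.52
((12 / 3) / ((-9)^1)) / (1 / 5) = -20 / 9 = -2.22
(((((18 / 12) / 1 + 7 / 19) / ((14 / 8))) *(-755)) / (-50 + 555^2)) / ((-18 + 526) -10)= -10721 / 2039841615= -0.00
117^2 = 13689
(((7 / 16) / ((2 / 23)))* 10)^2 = 648025 / 256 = 2531.35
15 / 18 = 5 / 6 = 0.83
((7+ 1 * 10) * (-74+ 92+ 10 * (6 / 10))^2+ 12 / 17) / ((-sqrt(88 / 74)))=-83238 * sqrt(407) / 187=-8980.02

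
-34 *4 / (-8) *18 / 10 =153 / 5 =30.60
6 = 6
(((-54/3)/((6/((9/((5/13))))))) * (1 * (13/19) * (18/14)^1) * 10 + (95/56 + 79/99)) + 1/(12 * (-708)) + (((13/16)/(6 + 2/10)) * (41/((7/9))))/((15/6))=-26214170877/42813232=-612.29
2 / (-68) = -1 / 34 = -0.03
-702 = -702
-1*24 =-24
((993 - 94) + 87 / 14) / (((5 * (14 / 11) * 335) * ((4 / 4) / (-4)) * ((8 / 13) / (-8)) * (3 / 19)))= 34432541 / 246225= 139.84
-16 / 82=-8 / 41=-0.20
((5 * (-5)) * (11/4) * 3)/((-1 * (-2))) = -825/8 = -103.12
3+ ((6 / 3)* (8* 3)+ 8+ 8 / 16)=119 / 2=59.50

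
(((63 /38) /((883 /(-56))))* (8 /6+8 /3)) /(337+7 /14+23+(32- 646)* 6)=14112 /111516719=0.00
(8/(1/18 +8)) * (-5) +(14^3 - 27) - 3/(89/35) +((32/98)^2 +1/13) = 218403283057/80560753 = 2711.04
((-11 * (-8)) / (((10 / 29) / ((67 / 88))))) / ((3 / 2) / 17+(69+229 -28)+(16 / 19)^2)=11924191 / 16618835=0.72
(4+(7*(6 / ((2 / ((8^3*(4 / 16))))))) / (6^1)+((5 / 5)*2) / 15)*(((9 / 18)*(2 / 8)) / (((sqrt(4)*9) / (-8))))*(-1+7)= -6782 / 45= -150.71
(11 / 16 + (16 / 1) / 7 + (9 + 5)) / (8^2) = 1901 / 7168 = 0.27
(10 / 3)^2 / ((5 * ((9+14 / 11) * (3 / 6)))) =440 / 1017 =0.43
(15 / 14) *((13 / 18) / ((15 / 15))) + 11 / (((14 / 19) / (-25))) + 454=6851 / 84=81.56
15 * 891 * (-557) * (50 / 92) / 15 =-12407175 / 46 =-269721.20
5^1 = 5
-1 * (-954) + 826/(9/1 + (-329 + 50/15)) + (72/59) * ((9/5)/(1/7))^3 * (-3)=-892879143/140125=-6372.02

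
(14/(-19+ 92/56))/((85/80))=-3136/4131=-0.76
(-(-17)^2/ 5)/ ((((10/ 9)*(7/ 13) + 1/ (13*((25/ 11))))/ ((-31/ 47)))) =5241015/ 86903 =60.31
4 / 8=1 / 2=0.50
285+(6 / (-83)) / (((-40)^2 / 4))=4730997 / 16600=285.00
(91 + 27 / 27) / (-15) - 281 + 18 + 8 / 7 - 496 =-80219 / 105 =-763.99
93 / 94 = 0.99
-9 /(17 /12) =-108 /17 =-6.35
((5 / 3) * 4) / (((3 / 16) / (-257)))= -82240 / 9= -9137.78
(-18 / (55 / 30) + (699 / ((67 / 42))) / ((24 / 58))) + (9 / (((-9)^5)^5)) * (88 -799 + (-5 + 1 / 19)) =2343658146095345032912910589127 / 2233939004810891511233288166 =1049.11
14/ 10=7/ 5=1.40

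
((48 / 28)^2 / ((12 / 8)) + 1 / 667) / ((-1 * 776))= -64081 / 25362008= -0.00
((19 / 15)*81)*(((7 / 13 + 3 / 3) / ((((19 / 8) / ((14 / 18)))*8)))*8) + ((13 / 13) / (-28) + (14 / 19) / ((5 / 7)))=1821957 / 34580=52.69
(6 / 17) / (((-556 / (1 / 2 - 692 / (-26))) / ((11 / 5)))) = -4653 / 122876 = -0.04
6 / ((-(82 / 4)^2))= -24 / 1681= -0.01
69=69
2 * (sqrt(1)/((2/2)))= 2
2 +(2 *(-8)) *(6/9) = -26/3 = -8.67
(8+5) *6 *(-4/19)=-16.42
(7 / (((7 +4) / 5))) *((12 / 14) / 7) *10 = 300 / 77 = 3.90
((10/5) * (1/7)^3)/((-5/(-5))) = 2/343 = 0.01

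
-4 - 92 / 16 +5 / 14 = -263 / 28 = -9.39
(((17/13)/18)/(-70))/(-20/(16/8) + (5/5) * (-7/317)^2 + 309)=-1708313/492157738800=-0.00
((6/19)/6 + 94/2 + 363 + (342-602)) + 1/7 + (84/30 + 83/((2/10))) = 377717/665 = 568.00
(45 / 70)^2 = 81 / 196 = 0.41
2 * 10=20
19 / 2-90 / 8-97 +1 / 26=-5133 / 52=-98.71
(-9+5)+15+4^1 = 15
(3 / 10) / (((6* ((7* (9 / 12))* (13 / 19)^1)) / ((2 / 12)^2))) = 19 / 49140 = 0.00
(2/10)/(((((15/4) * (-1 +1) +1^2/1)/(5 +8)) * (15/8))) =104/75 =1.39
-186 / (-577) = 186 / 577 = 0.32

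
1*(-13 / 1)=-13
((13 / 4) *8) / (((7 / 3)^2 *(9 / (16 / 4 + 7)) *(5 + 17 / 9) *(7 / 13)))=16731 / 10633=1.57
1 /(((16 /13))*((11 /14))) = 91 /88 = 1.03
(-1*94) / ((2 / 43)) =-2021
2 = 2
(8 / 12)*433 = 866 / 3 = 288.67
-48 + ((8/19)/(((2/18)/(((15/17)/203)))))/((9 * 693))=-727029032/15146439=-48.00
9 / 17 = 0.53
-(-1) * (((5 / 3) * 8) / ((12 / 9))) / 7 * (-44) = -440 / 7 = -62.86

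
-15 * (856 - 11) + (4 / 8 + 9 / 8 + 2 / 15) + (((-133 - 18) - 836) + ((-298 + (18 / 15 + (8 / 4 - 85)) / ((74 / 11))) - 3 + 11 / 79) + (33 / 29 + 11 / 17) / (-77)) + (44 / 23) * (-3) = -389188244063167 / 27840873480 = -13979.02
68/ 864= 17/ 216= 0.08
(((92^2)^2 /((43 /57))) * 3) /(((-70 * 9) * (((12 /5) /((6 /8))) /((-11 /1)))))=1554465.62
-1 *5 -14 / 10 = -32 / 5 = -6.40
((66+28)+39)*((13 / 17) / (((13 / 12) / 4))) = 6384 / 17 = 375.53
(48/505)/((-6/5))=-8/101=-0.08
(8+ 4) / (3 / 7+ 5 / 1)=42 / 19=2.21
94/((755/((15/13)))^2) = 846/3853369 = 0.00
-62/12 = -31/6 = -5.17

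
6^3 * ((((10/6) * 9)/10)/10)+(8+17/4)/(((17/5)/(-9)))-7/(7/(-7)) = 2371/340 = 6.97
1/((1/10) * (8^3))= 5/256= 0.02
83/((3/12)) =332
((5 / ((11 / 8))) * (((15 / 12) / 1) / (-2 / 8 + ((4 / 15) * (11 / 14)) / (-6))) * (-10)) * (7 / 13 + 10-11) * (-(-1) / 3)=-24.54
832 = 832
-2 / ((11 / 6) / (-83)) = 996 / 11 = 90.55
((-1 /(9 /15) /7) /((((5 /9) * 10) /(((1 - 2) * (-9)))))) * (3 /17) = -81 /1190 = -0.07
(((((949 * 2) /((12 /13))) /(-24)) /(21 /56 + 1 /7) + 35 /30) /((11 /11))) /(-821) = 42875 /214281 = 0.20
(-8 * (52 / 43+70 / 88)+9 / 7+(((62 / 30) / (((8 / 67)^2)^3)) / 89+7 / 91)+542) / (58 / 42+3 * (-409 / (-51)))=2186963616066107269 / 6514572528189440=335.70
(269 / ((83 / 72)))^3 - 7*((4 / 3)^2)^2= 588489328684288 / 46314747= 12706305.59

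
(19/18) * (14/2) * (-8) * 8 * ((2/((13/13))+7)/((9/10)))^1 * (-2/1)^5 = 1361920/9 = 151324.44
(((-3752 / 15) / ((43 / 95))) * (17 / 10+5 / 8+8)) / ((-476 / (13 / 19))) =359723 / 43860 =8.20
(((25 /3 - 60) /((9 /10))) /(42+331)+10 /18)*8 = 32360 /10071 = 3.21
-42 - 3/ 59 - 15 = -3366/ 59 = -57.05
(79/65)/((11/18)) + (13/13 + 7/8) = 3.86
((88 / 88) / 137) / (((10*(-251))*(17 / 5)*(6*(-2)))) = 1 / 14029896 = 0.00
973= 973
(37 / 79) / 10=37 / 790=0.05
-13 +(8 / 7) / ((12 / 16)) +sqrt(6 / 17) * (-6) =-241 / 21 - 6 * sqrt(102) / 17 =-15.04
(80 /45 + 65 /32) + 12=4553 /288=15.81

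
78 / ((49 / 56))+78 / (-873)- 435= -704693 / 2037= -345.95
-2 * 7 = -14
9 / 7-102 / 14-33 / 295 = -1803 / 295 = -6.11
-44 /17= -2.59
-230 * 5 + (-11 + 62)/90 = -34483/30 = -1149.43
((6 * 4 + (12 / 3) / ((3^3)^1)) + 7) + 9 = 1084 / 27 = 40.15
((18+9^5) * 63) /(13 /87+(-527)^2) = 323746227 /24162436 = 13.40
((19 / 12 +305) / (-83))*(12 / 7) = -3679 / 581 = -6.33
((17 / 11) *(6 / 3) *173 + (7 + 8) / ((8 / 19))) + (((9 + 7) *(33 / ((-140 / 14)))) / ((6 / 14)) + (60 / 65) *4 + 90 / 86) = 111147133 / 245960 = 451.89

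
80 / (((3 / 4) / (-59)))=-18880 / 3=-6293.33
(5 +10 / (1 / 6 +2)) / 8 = 125 / 104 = 1.20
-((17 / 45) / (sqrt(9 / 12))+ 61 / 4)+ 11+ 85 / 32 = -2.03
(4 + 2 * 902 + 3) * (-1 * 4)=-7244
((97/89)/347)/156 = 97/4817748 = 0.00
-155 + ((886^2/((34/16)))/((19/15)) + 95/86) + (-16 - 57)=8094856021/27778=291412.49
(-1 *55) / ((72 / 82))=-2255 / 36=-62.64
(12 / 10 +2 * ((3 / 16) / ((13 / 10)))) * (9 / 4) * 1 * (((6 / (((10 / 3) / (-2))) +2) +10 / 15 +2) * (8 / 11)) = 9288 / 3575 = 2.60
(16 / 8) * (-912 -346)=-2516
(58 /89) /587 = 0.00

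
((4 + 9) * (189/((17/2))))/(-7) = -702/17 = -41.29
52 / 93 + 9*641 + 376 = 571537 / 93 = 6145.56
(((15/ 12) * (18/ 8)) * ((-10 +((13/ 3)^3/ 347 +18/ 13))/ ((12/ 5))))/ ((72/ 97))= -2475359975/ 187080192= -13.23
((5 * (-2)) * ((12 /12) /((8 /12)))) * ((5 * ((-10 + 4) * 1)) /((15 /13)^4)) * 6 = 114244 /75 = 1523.25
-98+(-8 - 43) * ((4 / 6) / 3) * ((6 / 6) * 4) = -430 / 3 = -143.33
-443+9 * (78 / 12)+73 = -623 / 2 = -311.50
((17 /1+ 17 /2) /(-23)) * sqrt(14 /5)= -51 * sqrt(70) /230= -1.86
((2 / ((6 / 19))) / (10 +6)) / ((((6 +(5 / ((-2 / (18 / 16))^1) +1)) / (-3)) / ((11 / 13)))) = -0.24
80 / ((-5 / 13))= -208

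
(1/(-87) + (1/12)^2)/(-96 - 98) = 19/810144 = 0.00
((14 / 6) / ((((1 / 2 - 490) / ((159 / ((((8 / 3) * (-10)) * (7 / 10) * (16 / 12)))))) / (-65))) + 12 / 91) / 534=-877829 / 253725472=-0.00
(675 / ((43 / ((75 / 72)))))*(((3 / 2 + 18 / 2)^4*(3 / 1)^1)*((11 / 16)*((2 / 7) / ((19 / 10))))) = 25786096875 / 418304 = 61644.39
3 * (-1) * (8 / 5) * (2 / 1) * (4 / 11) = -192 / 55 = -3.49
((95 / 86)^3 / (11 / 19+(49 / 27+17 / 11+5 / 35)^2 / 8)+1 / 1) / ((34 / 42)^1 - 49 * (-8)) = 3796338771517278 / 910427204001973457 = 0.00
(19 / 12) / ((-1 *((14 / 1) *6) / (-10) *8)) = 95 / 4032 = 0.02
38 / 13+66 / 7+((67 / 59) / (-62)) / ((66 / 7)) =271322393 / 21969948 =12.35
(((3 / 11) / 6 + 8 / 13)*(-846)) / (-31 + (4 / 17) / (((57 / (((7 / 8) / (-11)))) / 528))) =25822881 / 1439867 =17.93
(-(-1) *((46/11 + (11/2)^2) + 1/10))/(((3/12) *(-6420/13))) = -923/3300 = -0.28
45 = 45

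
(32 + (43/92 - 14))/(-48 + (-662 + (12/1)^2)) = -1699/52072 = -0.03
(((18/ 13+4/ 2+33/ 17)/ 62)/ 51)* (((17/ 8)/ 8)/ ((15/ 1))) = 1177/ 39461760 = 0.00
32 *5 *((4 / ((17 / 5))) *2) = 6400 / 17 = 376.47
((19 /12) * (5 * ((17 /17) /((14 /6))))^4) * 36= 2885625 /2401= 1201.84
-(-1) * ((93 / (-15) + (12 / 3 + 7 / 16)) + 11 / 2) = 299 / 80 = 3.74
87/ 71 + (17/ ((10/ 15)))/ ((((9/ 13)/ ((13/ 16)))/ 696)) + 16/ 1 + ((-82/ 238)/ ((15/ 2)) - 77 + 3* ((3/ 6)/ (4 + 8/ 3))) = 21057937217/ 1013880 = 20769.65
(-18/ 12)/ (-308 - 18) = 3/ 652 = 0.00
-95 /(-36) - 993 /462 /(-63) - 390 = -835077 /2156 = -387.33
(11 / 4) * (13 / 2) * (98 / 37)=7007 / 148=47.34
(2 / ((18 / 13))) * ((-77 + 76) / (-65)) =1 / 45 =0.02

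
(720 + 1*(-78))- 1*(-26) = 668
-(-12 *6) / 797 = 72 / 797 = 0.09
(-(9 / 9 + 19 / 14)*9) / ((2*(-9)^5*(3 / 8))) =22 / 45927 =0.00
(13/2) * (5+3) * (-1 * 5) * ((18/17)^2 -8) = 516880/289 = 1788.51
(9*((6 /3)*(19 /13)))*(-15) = -5130 /13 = -394.62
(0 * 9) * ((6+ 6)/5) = 0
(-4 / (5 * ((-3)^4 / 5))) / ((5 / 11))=-44 / 405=-0.11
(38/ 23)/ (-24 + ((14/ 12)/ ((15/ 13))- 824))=-3420/ 1753267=-0.00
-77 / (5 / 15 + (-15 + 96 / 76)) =4389 / 764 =5.74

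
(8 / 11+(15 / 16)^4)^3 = 1263785953496597747 / 374643194001883136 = 3.37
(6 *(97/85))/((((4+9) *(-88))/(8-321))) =91083/48620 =1.87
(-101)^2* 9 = 91809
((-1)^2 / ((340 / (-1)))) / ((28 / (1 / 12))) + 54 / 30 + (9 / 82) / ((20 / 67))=10153039 / 4683840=2.17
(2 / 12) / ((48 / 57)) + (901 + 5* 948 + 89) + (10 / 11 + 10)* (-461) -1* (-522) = 1291601 / 1056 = 1223.11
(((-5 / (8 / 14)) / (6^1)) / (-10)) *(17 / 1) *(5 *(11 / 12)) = 11.36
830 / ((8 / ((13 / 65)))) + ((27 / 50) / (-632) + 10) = 971673 / 31600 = 30.75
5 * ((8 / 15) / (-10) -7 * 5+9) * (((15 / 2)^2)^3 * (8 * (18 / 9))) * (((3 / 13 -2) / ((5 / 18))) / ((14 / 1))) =30715048125 / 182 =168764000.69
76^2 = 5776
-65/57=-1.14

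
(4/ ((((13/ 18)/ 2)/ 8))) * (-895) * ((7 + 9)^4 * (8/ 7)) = -540561899520/ 91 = -5940240654.07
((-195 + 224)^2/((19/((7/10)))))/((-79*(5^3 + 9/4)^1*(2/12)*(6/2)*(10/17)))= -200158/19100225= -0.01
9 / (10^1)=9 / 10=0.90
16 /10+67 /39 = 647 /195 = 3.32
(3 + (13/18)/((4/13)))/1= 385/72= 5.35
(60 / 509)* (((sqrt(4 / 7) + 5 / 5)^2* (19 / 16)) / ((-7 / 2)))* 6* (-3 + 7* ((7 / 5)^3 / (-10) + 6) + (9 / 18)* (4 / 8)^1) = -175540563 / 12470500 - 15958233* sqrt(7) / 3117625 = -27.62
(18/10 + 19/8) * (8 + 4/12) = 835/24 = 34.79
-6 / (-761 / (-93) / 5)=-3.67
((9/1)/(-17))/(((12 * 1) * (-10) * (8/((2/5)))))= 3/13600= 0.00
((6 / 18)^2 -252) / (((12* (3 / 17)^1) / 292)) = -34732.68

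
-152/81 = -1.88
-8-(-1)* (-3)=-11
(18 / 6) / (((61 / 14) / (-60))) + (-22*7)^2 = 1444156 / 61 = 23674.69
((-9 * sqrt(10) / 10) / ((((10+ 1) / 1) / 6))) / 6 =-0.26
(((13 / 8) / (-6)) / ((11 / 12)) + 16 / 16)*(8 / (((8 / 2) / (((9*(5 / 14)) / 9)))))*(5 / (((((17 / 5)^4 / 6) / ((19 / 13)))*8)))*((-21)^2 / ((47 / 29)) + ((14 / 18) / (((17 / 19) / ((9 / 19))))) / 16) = 1247419171875 / 222088352512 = 5.62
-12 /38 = -6 /19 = -0.32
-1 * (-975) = 975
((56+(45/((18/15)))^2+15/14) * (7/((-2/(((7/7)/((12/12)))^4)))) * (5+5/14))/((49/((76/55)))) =-11677305/15092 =-773.74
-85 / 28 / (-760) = 17 / 4256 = 0.00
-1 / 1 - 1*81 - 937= -1019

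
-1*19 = -19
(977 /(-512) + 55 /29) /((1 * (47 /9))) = -1557 /697856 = -0.00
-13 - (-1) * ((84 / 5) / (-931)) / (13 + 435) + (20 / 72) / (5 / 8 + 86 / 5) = -6205767331 / 477938160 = -12.98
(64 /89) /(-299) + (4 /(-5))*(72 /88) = -961516 /1463605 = -0.66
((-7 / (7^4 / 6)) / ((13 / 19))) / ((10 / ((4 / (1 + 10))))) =-228 / 245245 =-0.00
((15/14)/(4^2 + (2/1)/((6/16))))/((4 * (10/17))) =153/7168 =0.02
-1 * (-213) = 213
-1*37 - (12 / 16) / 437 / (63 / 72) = -113189 / 3059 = -37.00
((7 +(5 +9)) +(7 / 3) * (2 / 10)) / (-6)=-161 / 45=-3.58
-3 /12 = -1 /4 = -0.25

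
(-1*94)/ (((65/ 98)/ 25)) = -46060/ 13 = -3543.08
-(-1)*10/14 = 0.71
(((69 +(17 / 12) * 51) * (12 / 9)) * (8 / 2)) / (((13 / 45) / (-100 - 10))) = -3729000 / 13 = -286846.15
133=133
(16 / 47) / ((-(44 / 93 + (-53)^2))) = -1488 / 12280207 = -0.00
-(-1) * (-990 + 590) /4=-100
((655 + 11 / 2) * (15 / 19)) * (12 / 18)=6605 / 19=347.63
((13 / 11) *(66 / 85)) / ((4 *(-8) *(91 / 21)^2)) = -27 / 17680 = -0.00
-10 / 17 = -0.59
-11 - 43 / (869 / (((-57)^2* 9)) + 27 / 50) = -72030677 / 832957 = -86.48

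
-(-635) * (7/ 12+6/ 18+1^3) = 14605/ 12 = 1217.08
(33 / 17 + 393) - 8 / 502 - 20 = 1599806 / 4267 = 374.93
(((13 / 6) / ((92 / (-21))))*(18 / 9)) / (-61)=91 / 5612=0.02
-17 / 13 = -1.31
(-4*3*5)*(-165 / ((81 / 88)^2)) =8518400 / 729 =11685.05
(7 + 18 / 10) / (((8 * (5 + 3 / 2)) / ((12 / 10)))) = 66 / 325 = 0.20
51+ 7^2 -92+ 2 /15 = 122 /15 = 8.13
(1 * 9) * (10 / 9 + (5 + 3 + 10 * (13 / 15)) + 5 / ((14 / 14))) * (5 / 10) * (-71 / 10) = -2911 / 4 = -727.75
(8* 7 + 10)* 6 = 396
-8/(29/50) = -400/29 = -13.79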